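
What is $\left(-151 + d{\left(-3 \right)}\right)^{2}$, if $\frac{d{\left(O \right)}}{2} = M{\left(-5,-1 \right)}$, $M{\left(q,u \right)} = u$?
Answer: $23409$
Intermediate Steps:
$d{\left(O \right)} = -2$ ($d{\left(O \right)} = 2 \left(-1\right) = -2$)
$\left(-151 + d{\left(-3 \right)}\right)^{2} = \left(-151 - 2\right)^{2} = \left(-153\right)^{2} = 23409$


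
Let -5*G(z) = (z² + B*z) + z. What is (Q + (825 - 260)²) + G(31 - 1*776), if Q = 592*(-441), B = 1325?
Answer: 144722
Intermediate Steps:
Q = -261072
G(z) = -1326*z/5 - z²/5 (G(z) = -((z² + 1325*z) + z)/5 = -(z² + 1326*z)/5 = -1326*z/5 - z²/5)
(Q + (825 - 260)²) + G(31 - 1*776) = (-261072 + (825 - 260)²) - (31 - 1*776)*(1326 + (31 - 1*776))/5 = (-261072 + 565²) - (31 - 776)*(1326 + (31 - 776))/5 = (-261072 + 319225) - ⅕*(-745)*(1326 - 745) = 58153 - ⅕*(-745)*581 = 58153 + 86569 = 144722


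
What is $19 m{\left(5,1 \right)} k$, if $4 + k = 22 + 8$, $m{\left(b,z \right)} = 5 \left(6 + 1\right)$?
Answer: $17290$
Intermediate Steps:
$m{\left(b,z \right)} = 35$ ($m{\left(b,z \right)} = 5 \cdot 7 = 35$)
$k = 26$ ($k = -4 + \left(22 + 8\right) = -4 + 30 = 26$)
$19 m{\left(5,1 \right)} k = 19 \cdot 35 \cdot 26 = 665 \cdot 26 = 17290$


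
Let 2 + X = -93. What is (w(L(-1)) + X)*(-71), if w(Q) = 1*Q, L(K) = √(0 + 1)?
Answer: 6674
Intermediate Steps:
L(K) = 1 (L(K) = √1 = 1)
w(Q) = Q
X = -95 (X = -2 - 93 = -95)
(w(L(-1)) + X)*(-71) = (1 - 95)*(-71) = -94*(-71) = 6674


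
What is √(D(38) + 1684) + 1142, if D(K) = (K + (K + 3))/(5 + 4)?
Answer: 1142 + √15235/3 ≈ 1183.1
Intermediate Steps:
D(K) = ⅓ + 2*K/9 (D(K) = (K + (3 + K))/9 = (3 + 2*K)*(⅑) = ⅓ + 2*K/9)
√(D(38) + 1684) + 1142 = √((⅓ + (2/9)*38) + 1684) + 1142 = √((⅓ + 76/9) + 1684) + 1142 = √(79/9 + 1684) + 1142 = √(15235/9) + 1142 = √15235/3 + 1142 = 1142 + √15235/3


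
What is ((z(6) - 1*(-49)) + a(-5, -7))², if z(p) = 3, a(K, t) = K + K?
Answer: 1764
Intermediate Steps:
a(K, t) = 2*K
((z(6) - 1*(-49)) + a(-5, -7))² = ((3 - 1*(-49)) + 2*(-5))² = ((3 + 49) - 10)² = (52 - 10)² = 42² = 1764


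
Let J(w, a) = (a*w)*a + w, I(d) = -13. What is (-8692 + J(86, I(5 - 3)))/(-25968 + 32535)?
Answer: 1976/2189 ≈ 0.90270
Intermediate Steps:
J(w, a) = w + w*a² (J(w, a) = w*a² + w = w + w*a²)
(-8692 + J(86, I(5 - 3)))/(-25968 + 32535) = (-8692 + 86*(1 + (-13)²))/(-25968 + 32535) = (-8692 + 86*(1 + 169))/6567 = (-8692 + 86*170)*(1/6567) = (-8692 + 14620)*(1/6567) = 5928*(1/6567) = 1976/2189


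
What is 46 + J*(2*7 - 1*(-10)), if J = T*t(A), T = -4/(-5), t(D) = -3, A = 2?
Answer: -58/5 ≈ -11.600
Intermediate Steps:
T = ⅘ (T = -4*(-⅕) = ⅘ ≈ 0.80000)
J = -12/5 (J = (⅘)*(-3) = -12/5 ≈ -2.4000)
46 + J*(2*7 - 1*(-10)) = 46 - 12*(2*7 - 1*(-10))/5 = 46 - 12*(14 + 10)/5 = 46 - 12/5*24 = 46 - 288/5 = -58/5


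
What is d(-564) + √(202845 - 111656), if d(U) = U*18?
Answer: -10152 + 7*√1861 ≈ -9850.0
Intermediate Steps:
d(U) = 18*U
d(-564) + √(202845 - 111656) = 18*(-564) + √(202845 - 111656) = -10152 + √91189 = -10152 + 7*√1861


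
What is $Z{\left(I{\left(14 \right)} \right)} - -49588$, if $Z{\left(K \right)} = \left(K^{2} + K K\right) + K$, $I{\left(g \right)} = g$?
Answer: $49994$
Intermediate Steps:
$Z{\left(K \right)} = K + 2 K^{2}$ ($Z{\left(K \right)} = \left(K^{2} + K^{2}\right) + K = 2 K^{2} + K = K + 2 K^{2}$)
$Z{\left(I{\left(14 \right)} \right)} - -49588 = 14 \left(1 + 2 \cdot 14\right) - -49588 = 14 \left(1 + 28\right) + 49588 = 14 \cdot 29 + 49588 = 406 + 49588 = 49994$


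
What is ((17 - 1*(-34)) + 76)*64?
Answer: 8128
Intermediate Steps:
((17 - 1*(-34)) + 76)*64 = ((17 + 34) + 76)*64 = (51 + 76)*64 = 127*64 = 8128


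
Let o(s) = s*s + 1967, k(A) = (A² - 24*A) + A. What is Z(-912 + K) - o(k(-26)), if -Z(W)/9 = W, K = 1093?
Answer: -1626672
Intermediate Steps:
Z(W) = -9*W
k(A) = A² - 23*A
o(s) = 1967 + s² (o(s) = s² + 1967 = 1967 + s²)
Z(-912 + K) - o(k(-26)) = -9*(-912 + 1093) - (1967 + (-26*(-23 - 26))²) = -9*181 - (1967 + (-26*(-49))²) = -1629 - (1967 + 1274²) = -1629 - (1967 + 1623076) = -1629 - 1*1625043 = -1629 - 1625043 = -1626672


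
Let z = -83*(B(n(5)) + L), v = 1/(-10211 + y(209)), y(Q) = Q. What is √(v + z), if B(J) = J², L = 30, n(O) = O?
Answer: 7*I*√9320053638/10002 ≈ 67.565*I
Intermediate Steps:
v = -1/10002 (v = 1/(-10211 + 209) = 1/(-10002) = -1/10002 ≈ -9.9980e-5)
z = -4565 (z = -83*(5² + 30) = -83*(25 + 30) = -83*55 = -4565)
√(v + z) = √(-1/10002 - 4565) = √(-45659131/10002) = 7*I*√9320053638/10002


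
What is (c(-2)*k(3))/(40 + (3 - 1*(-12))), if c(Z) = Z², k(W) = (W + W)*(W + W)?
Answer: 144/55 ≈ 2.6182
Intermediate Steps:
k(W) = 4*W² (k(W) = (2*W)*(2*W) = 4*W²)
(c(-2)*k(3))/(40 + (3 - 1*(-12))) = ((-2)²*(4*3²))/(40 + (3 - 1*(-12))) = (4*(4*9))/(40 + (3 + 12)) = (4*36)/(40 + 15) = 144/55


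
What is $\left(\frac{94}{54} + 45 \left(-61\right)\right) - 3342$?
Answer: $- \frac{164302}{27} \approx -6085.3$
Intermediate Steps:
$\left(\frac{94}{54} + 45 \left(-61\right)\right) - 3342 = \left(94 \cdot \frac{1}{54} - 2745\right) - 3342 = \left(\frac{47}{27} - 2745\right) - 3342 = - \frac{74068}{27} - 3342 = - \frac{164302}{27}$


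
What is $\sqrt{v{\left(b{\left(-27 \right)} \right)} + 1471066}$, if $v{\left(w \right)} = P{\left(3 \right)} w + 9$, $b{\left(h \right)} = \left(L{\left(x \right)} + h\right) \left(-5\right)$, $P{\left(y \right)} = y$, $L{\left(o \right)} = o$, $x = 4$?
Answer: $2 \sqrt{367855} \approx 1213.0$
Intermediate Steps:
$b{\left(h \right)} = -20 - 5 h$ ($b{\left(h \right)} = \left(4 + h\right) \left(-5\right) = -20 - 5 h$)
$v{\left(w \right)} = 9 + 3 w$ ($v{\left(w \right)} = 3 w + 9 = 9 + 3 w$)
$\sqrt{v{\left(b{\left(-27 \right)} \right)} + 1471066} = \sqrt{\left(9 + 3 \left(-20 - -135\right)\right) + 1471066} = \sqrt{\left(9 + 3 \left(-20 + 135\right)\right) + 1471066} = \sqrt{\left(9 + 3 \cdot 115\right) + 1471066} = \sqrt{\left(9 + 345\right) + 1471066} = \sqrt{354 + 1471066} = \sqrt{1471420} = 2 \sqrt{367855}$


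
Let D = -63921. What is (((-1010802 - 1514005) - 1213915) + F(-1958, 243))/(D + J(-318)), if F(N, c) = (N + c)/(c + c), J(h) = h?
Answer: 1817020607/31220154 ≈ 58.200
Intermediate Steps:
F(N, c) = (N + c)/(2*c) (F(N, c) = (N + c)/((2*c)) = (N + c)*(1/(2*c)) = (N + c)/(2*c))
(((-1010802 - 1514005) - 1213915) + F(-1958, 243))/(D + J(-318)) = (((-1010802 - 1514005) - 1213915) + (1/2)*(-1958 + 243)/243)/(-63921 - 318) = ((-2524807 - 1213915) + (1/2)*(1/243)*(-1715))/(-64239) = (-3738722 - 1715/486)*(-1/64239) = -1817020607/486*(-1/64239) = 1817020607/31220154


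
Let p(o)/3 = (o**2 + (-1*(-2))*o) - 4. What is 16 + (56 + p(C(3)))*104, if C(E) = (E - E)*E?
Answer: 4592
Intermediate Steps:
C(E) = 0 (C(E) = 0*E = 0)
p(o) = -12 + 3*o**2 + 6*o (p(o) = 3*((o**2 + (-1*(-2))*o) - 4) = 3*((o**2 + 2*o) - 4) = 3*(-4 + o**2 + 2*o) = -12 + 3*o**2 + 6*o)
16 + (56 + p(C(3)))*104 = 16 + (56 + (-12 + 3*0**2 + 6*0))*104 = 16 + (56 + (-12 + 3*0 + 0))*104 = 16 + (56 + (-12 + 0 + 0))*104 = 16 + (56 - 12)*104 = 16 + 44*104 = 16 + 4576 = 4592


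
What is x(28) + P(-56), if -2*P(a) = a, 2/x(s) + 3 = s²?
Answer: 21870/781 ≈ 28.003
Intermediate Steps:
x(s) = 2/(-3 + s²)
P(a) = -a/2
x(28) + P(-56) = 2/(-3 + 28²) - ½*(-56) = 2/(-3 + 784) + 28 = 2/781 + 28 = 21870/781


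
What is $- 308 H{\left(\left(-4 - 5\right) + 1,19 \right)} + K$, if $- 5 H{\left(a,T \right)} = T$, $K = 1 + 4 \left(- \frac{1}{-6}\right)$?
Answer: $\frac{17581}{15} \approx 1172.1$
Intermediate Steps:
$K = \frac{5}{3}$ ($K = 1 + 4 \left(\left(-1\right) \left(- \frac{1}{6}\right)\right) = 1 + 4 \cdot \frac{1}{6} = 1 + \frac{2}{3} = \frac{5}{3} \approx 1.6667$)
$H{\left(a,T \right)} = - \frac{T}{5}$
$- 308 H{\left(\left(-4 - 5\right) + 1,19 \right)} + K = - 308 \left(\left(- \frac{1}{5}\right) 19\right) + \frac{5}{3} = \left(-308\right) \left(- \frac{19}{5}\right) + \frac{5}{3} = \frac{5852}{5} + \frac{5}{3} = \frac{17581}{15}$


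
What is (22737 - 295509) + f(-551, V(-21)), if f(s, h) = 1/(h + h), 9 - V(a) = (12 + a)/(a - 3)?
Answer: -18821264/69 ≈ -2.7277e+5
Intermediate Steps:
V(a) = 9 - (12 + a)/(-3 + a) (V(a) = 9 - (12 + a)/(a - 3) = 9 - (12 + a)/(-3 + a))
f(s, h) = 1/(2*h)
(22737 - 295509) + f(-551, V(-21)) = (22737 - 295509) + 1/(2*(((-39 + 8*(-21))/(-3 - 21)))) = -272772 + 1/(2*(((-39 - 168)/(-24)))) = -272772 + 1/(2*((-1/24*(-207)))) = -272772 + 1/(2*(69/8)) = -272772 + (1/2)*(8/69) = -272772 + 4/69 = -18821264/69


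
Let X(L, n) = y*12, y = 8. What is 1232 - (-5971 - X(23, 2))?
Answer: 7299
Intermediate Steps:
X(L, n) = 96 (X(L, n) = 8*12 = 96)
1232 - (-5971 - X(23, 2)) = 1232 - (-5971 - 1*96) = 1232 - (-5971 - 96) = 1232 - 1*(-6067) = 1232 + 6067 = 7299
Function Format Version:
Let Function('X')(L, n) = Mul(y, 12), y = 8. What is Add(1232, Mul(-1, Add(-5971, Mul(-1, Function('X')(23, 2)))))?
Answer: 7299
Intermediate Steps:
Function('X')(L, n) = 96 (Function('X')(L, n) = Mul(8, 12) = 96)
Add(1232, Mul(-1, Add(-5971, Mul(-1, Function('X')(23, 2))))) = Add(1232, Mul(-1, Add(-5971, Mul(-1, 96)))) = Add(1232, Mul(-1, Add(-5971, -96))) = Add(1232, Mul(-1, -6067)) = Add(1232, 6067) = 7299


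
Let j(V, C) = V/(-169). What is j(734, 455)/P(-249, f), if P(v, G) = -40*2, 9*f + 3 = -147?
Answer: 367/6760 ≈ 0.054290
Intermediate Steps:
j(V, C) = -V/169 (j(V, C) = V*(-1/169) = -V/169)
f = -50/3 (f = -⅓ + (⅑)*(-147) = -⅓ - 49/3 = -50/3 ≈ -16.667)
P(v, G) = -80
j(734, 455)/P(-249, f) = -1/169*734/(-80) = -734/169*(-1/80) = 367/6760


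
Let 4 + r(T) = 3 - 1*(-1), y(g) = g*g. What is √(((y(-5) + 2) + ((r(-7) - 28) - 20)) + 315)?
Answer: 7*√6 ≈ 17.146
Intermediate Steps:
y(g) = g²
r(T) = 0 (r(T) = -4 + (3 - 1*(-1)) = -4 + (3 + 1) = -4 + 4 = 0)
√(((y(-5) + 2) + ((r(-7) - 28) - 20)) + 315) = √((((-5)² + 2) + ((0 - 28) - 20)) + 315) = √(((25 + 2) + (-28 - 20)) + 315) = √((27 - 48) + 315) = √(-21 + 315) = √294 = 7*√6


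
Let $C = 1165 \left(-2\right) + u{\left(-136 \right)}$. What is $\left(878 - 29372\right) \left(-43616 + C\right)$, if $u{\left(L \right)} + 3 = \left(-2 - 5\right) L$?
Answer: $1282144518$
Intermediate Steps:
$u{\left(L \right)} = -3 - 7 L$ ($u{\left(L \right)} = -3 + \left(-2 - 5\right) L = -3 - 7 L$)
$C = -1381$ ($C = 1165 \left(-2\right) - -949 = -2330 + \left(-3 + 952\right) = -2330 + 949 = -1381$)
$\left(878 - 29372\right) \left(-43616 + C\right) = \left(878 - 29372\right) \left(-43616 - 1381\right) = \left(-28494\right) \left(-44997\right) = 1282144518$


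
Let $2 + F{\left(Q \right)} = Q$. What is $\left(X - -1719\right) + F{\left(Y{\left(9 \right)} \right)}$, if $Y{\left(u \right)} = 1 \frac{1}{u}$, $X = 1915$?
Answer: $\frac{32689}{9} \approx 3632.1$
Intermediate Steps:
$Y{\left(u \right)} = \frac{1}{u}$
$F{\left(Q \right)} = -2 + Q$
$\left(X - -1719\right) + F{\left(Y{\left(9 \right)} \right)} = \left(1915 - -1719\right) - \left(2 - \frac{1}{9}\right) = \left(1915 + 1719\right) + \left(-2 + \frac{1}{9}\right) = 3634 - \frac{17}{9} = \frac{32689}{9}$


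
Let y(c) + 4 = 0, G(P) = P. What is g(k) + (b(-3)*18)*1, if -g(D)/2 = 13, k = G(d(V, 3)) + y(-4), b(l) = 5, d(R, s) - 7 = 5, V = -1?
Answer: 64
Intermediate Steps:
d(R, s) = 12 (d(R, s) = 7 + 5 = 12)
y(c) = -4 (y(c) = -4 + 0 = -4)
k = 8 (k = 12 - 4 = 8)
g(D) = -26 (g(D) = -2*13 = -26)
g(k) + (b(-3)*18)*1 = -26 + (5*18)*1 = -26 + 90*1 = -26 + 90 = 64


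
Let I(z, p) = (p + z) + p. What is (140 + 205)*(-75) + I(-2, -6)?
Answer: -25889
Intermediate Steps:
I(z, p) = z + 2*p
(140 + 205)*(-75) + I(-2, -6) = (140 + 205)*(-75) + (-2 + 2*(-6)) = 345*(-75) + (-2 - 12) = -25875 - 14 = -25889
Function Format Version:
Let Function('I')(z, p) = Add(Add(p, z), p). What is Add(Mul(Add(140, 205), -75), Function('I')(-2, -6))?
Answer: -25889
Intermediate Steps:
Function('I')(z, p) = Add(z, Mul(2, p))
Add(Mul(Add(140, 205), -75), Function('I')(-2, -6)) = Add(Mul(Add(140, 205), -75), Add(-2, Mul(2, -6))) = Add(Mul(345, -75), Add(-2, -12)) = Add(-25875, -14) = -25889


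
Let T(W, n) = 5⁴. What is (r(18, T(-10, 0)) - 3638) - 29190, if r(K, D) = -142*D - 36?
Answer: -121614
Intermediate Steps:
T(W, n) = 625
r(K, D) = -36 - 142*D
(r(18, T(-10, 0)) - 3638) - 29190 = ((-36 - 142*625) - 3638) - 29190 = ((-36 - 88750) - 3638) - 29190 = (-88786 - 3638) - 29190 = -92424 - 29190 = -121614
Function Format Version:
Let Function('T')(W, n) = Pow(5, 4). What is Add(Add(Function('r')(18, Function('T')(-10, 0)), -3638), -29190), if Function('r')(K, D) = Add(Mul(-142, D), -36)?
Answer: -121614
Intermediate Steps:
Function('T')(W, n) = 625
Function('r')(K, D) = Add(-36, Mul(-142, D))
Add(Add(Function('r')(18, Function('T')(-10, 0)), -3638), -29190) = Add(Add(Add(-36, Mul(-142, 625)), -3638), -29190) = Add(Add(Add(-36, -88750), -3638), -29190) = Add(Add(-88786, -3638), -29190) = Add(-92424, -29190) = -121614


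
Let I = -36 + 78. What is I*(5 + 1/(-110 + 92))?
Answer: 623/3 ≈ 207.67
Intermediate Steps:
I = 42
I*(5 + 1/(-110 + 92)) = 42*(5 + 1/(-110 + 92)) = 42*(5 + 1/(-18)) = 42*(5 - 1/18) = 42*(89/18) = 623/3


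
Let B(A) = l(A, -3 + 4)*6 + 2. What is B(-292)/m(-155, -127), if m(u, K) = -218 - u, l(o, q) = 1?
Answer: -8/63 ≈ -0.12698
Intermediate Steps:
B(A) = 8 (B(A) = 1*6 + 2 = 6 + 2 = 8)
B(-292)/m(-155, -127) = 8/(-218 - 1*(-155)) = 8/(-218 + 155) = 8/(-63) = 8*(-1/63) = -8/63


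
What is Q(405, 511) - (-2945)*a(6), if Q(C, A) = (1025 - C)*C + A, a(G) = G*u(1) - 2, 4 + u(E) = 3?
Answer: 228051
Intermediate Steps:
u(E) = -1 (u(E) = -4 + 3 = -1)
a(G) = -2 - G (a(G) = G*(-1) - 2 = -G - 2 = -2 - G)
Q(C, A) = A + C*(1025 - C) (Q(C, A) = C*(1025 - C) + A = A + C*(1025 - C))
Q(405, 511) - (-2945)*a(6) = (511 - 1*405**2 + 1025*405) - (-2945)*(-2 - 1*6) = (511 - 1*164025 + 415125) - (-2945)*(-2 - 6) = (511 - 164025 + 415125) - (-2945)*(-8) = 251611 - 1*23560 = 251611 - 23560 = 228051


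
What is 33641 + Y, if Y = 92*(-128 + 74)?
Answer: 28673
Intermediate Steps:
Y = -4968 (Y = 92*(-54) = -4968)
33641 + Y = 33641 - 4968 = 28673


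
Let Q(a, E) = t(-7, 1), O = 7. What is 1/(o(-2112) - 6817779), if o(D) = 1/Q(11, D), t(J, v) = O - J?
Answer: -14/95448905 ≈ -1.4668e-7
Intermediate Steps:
t(J, v) = 7 - J
Q(a, E) = 14 (Q(a, E) = 7 - 1*(-7) = 7 + 7 = 14)
o(D) = 1/14
1/(o(-2112) - 6817779) = 1/(1/14 - 6817779) = 1/(-95448905/14) = -14/95448905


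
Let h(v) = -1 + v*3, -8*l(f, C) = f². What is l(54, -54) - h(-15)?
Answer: -637/2 ≈ -318.50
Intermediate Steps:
l(f, C) = -f²/8
h(v) = -1 + 3*v
l(54, -54) - h(-15) = -⅛*54² - (-1 + 3*(-15)) = -⅛*2916 - (-1 - 45) = -729/2 - 1*(-46) = -729/2 + 46 = -637/2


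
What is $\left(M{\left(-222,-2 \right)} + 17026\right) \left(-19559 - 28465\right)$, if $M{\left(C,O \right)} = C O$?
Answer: $-838979280$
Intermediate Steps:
$\left(M{\left(-222,-2 \right)} + 17026\right) \left(-19559 - 28465\right) = \left(\left(-222\right) \left(-2\right) + 17026\right) \left(-19559 - 28465\right) = \left(444 + 17026\right) \left(-48024\right) = 17470 \left(-48024\right) = -838979280$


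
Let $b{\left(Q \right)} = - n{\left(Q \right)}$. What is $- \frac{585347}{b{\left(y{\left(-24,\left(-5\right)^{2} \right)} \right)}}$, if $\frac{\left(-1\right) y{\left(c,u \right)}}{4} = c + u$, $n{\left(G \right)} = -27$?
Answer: $- \frac{585347}{27} \approx -21680.0$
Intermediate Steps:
$y{\left(c,u \right)} = - 4 c - 4 u$ ($y{\left(c,u \right)} = - 4 \left(c + u\right) = - 4 c - 4 u$)
$b{\left(Q \right)} = 27$ ($b{\left(Q \right)} = \left(-1\right) \left(-27\right) = 27$)
$- \frac{585347}{b{\left(y{\left(-24,\left(-5\right)^{2} \right)} \right)}} = - \frac{585347}{27}$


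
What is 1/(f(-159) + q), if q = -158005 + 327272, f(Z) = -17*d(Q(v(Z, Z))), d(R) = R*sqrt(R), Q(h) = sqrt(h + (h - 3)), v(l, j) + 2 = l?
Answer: 1/(169267 - 85*sqrt(5)*13**(3/4)*I**(3/2)) ≈ 5.8757e-6 + 3.177e-8*I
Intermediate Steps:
v(l, j) = -2 + l
Q(h) = sqrt(-3 + 2*h) (Q(h) = sqrt(h + (-3 + h)) = sqrt(-3 + 2*h))
d(R) = R**(3/2)
f(Z) = -17*(-7 + 2*Z)**(3/4) (f(Z) = -17*(-3 + 2*(-2 + Z))**(3/4) = -17*(-3 + (-4 + 2*Z))**(3/4) = -17*(-7 + 2*Z)**(3/4))
q = 169267
1/(f(-159) + q) = 1/(-17*(-7 + 2*(-159))**(3/4) + 169267) = 1/(-17*(-7 - 318)**(3/4) + 169267) = 1/(-85*(-13)**(3/4)*sqrt(5) + 169267) = 1/(169267 - 85*(-13)**(3/4)*sqrt(5))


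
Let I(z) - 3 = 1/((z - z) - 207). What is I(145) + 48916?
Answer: 10126232/207 ≈ 48919.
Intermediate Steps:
I(z) = 620/207 (I(z) = 3 + 1/((z - z) - 207) = 3 + 1/(0 - 207) = 3 + 1/(-207) = 3 - 1/207 = 620/207)
I(145) + 48916 = 620/207 + 48916 = 10126232/207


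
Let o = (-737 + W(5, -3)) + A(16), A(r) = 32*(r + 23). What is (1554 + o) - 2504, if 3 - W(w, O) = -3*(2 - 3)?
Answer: -439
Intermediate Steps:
W(w, O) = 0 (W(w, O) = 3 - (-3)*(2 - 3) = 3 - (-3)*(-1) = 3 - 1*3 = 3 - 3 = 0)
A(r) = 736 + 32*r (A(r) = 32*(23 + r) = 736 + 32*r)
o = 511 (o = (-737 + 0) + (736 + 32*16) = -737 + (736 + 512) = -737 + 1248 = 511)
(1554 + o) - 2504 = (1554 + 511) - 2504 = 2065 - 2504 = -439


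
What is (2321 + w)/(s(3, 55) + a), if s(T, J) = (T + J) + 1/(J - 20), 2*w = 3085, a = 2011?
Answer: 270445/144832 ≈ 1.8673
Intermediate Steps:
w = 3085/2 (w = (½)*3085 = 3085/2 ≈ 1542.5)
s(T, J) = J + T + 1/(-20 + J) (s(T, J) = (J + T) + 1/(-20 + J) = J + T + 1/(-20 + J))
(2321 + w)/(s(3, 55) + a) = (2321 + 3085/2)/((1 + 55² - 20*55 - 20*3 + 55*3)/(-20 + 55) + 2011) = 7727/(2*((1 + 3025 - 1100 - 60 + 165)/35 + 2011)) = 7727/(2*((1/35)*2031 + 2011)) = 7727/(2*(2031/35 + 2011)) = 7727/(2*(72416/35)) = (7727/2)*(35/72416) = 270445/144832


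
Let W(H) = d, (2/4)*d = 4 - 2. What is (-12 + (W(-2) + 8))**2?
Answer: 0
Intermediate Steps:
d = 4 (d = 2*(4 - 2) = 2*2 = 4)
W(H) = 4
(-12 + (W(-2) + 8))**2 = (-12 + (4 + 8))**2 = (-12 + 12)**2 = 0**2 = 0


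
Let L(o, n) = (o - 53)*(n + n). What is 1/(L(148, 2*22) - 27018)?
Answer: -1/18658 ≈ -5.3596e-5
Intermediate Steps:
L(o, n) = 2*n*(-53 + o) (L(o, n) = (-53 + o)*(2*n) = 2*n*(-53 + o))
1/(L(148, 2*22) - 27018) = 1/(2*(2*22)*(-53 + 148) - 27018) = 1/(2*44*95 - 27018) = 1/(8360 - 27018) = 1/(-18658) = -1/18658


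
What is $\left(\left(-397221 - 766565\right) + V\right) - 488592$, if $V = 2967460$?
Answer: $1315082$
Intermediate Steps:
$\left(\left(-397221 - 766565\right) + V\right) - 488592 = \left(\left(-397221 - 766565\right) + 2967460\right) - 488592 = \left(-1163786 + 2967460\right) - 488592 = 1803674 - 488592 = 1315082$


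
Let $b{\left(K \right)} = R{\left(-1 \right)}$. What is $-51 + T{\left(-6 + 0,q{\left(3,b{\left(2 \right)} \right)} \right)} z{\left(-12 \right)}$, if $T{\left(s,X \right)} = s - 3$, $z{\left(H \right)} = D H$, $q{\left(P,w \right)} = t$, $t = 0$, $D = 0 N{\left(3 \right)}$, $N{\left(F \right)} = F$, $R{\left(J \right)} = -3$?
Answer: $-51$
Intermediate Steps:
$b{\left(K \right)} = -3$
$D = 0$ ($D = 0 \cdot 3 = 0$)
$q{\left(P,w \right)} = 0$
$z{\left(H \right)} = 0$ ($z{\left(H \right)} = 0 H = 0$)
$T{\left(s,X \right)} = -3 + s$
$-51 + T{\left(-6 + 0,q{\left(3,b{\left(2 \right)} \right)} \right)} z{\left(-12 \right)} = -51 + \left(-3 + \left(-6 + 0\right)\right) 0 = -51 + \left(-3 - 6\right) 0 = -51 - 0 = -51 + 0 = -51$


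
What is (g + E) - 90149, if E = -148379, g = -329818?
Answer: -568346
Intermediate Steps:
(g + E) - 90149 = (-329818 - 148379) - 90149 = -478197 - 90149 = -568346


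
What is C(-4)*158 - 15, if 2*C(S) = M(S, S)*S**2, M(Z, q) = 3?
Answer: 3777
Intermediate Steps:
C(S) = 3*S**2/2 (C(S) = (3*S**2)/2 = 3*S**2/2)
C(-4)*158 - 15 = ((3/2)*(-4)**2)*158 - 15 = ((3/2)*16)*158 - 15 = 24*158 - 15 = 3792 - 15 = 3777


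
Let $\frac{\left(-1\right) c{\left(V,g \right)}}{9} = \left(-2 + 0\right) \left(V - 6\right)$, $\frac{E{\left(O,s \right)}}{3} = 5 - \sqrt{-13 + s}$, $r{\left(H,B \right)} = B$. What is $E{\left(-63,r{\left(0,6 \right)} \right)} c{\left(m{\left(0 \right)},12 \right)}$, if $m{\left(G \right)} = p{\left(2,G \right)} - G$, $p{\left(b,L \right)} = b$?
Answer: $-1080 + 216 i \sqrt{7} \approx -1080.0 + 571.48 i$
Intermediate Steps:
$m{\left(G \right)} = 2 - G$
$E{\left(O,s \right)} = 15 - 3 \sqrt{-13 + s}$ ($E{\left(O,s \right)} = 3 \left(5 - \sqrt{-13 + s}\right) = 15 - 3 \sqrt{-13 + s}$)
$c{\left(V,g \right)} = -108 + 18 V$ ($c{\left(V,g \right)} = - 9 \left(-2 + 0\right) \left(V - 6\right) = - 9 \left(- 2 \left(-6 + V\right)\right) = - 9 \left(12 - 2 V\right) = -108 + 18 V$)
$E{\left(-63,r{\left(0,6 \right)} \right)} c{\left(m{\left(0 \right)},12 \right)} = \left(15 - 3 \sqrt{-13 + 6}\right) \left(-108 + 18 \left(2 - 0\right)\right) = \left(15 - 3 \sqrt{-7}\right) \left(-108 + 18 \left(2 + 0\right)\right) = \left(15 - 3 i \sqrt{7}\right) \left(-108 + 18 \cdot 2\right) = \left(15 - 3 i \sqrt{7}\right) \left(-108 + 36\right) = \left(15 - 3 i \sqrt{7}\right) \left(-72\right) = -1080 + 216 i \sqrt{7}$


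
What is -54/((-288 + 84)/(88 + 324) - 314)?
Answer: 5562/32393 ≈ 0.17170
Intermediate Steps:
-54/((-288 + 84)/(88 + 324) - 314) = -54/(-204/412 - 314) = -54/(-204*1/412 - 314) = -54/(-51/103 - 314) = -54/(-32393/103) = -54*(-103/32393) = 5562/32393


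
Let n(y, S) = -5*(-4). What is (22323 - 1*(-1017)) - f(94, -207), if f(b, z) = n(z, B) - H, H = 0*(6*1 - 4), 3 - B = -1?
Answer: 23320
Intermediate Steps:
B = 4 (B = 3 - 1*(-1) = 3 + 1 = 4)
n(y, S) = 20
H = 0 (H = 0*(6 - 4) = 0*2 = 0)
f(b, z) = 20 (f(b, z) = 20 - 1*0 = 20 + 0 = 20)
(22323 - 1*(-1017)) - f(94, -207) = (22323 - 1*(-1017)) - 1*20 = (22323 + 1017) - 20 = 23340 - 20 = 23320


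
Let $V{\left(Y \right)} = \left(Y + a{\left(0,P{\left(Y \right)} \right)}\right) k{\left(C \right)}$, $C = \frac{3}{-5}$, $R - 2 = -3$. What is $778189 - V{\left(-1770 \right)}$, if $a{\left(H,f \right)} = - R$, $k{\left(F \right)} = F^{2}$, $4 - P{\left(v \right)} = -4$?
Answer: $\frac{19470646}{25} \approx 7.7883 \cdot 10^{5}$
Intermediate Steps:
$R = -1$ ($R = 2 - 3 = -1$)
$P{\left(v \right)} = 8$ ($P{\left(v \right)} = 4 - -4 = 4 + 4 = 8$)
$C = - \frac{3}{5}$ ($C = 3 \left(- \frac{1}{5}\right) = - \frac{3}{5} \approx -0.6$)
$a{\left(H,f \right)} = 1$ ($a{\left(H,f \right)} = \left(-1\right) \left(-1\right) = 1$)
$V{\left(Y \right)} = \frac{9}{25} + \frac{9 Y}{25}$ ($V{\left(Y \right)} = \left(Y + 1\right) \left(- \frac{3}{5}\right)^{2} = \left(1 + Y\right) \frac{9}{25} = \frac{9}{25} + \frac{9 Y}{25}$)
$778189 - V{\left(-1770 \right)} = 778189 - \left(\frac{9}{25} + \frac{9}{25} \left(-1770\right)\right) = 778189 - \left(\frac{9}{25} - \frac{3186}{5}\right) = 778189 - - \frac{15921}{25} = 778189 + \frac{15921}{25} = \frac{19470646}{25}$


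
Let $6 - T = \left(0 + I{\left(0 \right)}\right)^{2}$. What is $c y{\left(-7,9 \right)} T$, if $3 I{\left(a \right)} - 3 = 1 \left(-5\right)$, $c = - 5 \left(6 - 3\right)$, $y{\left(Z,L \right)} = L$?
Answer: $-750$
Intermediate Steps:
$c = -15$ ($c = \left(-5\right) 3 = -15$)
$I{\left(a \right)} = - \frac{2}{3}$ ($I{\left(a \right)} = 1 + \frac{1 \left(-5\right)}{3} = 1 + \frac{1}{3} \left(-5\right) = 1 - \frac{5}{3} = - \frac{2}{3}$)
$T = \frac{50}{9}$ ($T = 6 - \left(0 - \frac{2}{3}\right)^{2} = 6 - \left(- \frac{2}{3}\right)^{2} = 6 - \frac{4}{9} = \frac{50}{9} \approx 5.5556$)
$c y{\left(-7,9 \right)} T = \left(-15\right) 9 \cdot \frac{50}{9} = \left(-135\right) \frac{50}{9} = -750$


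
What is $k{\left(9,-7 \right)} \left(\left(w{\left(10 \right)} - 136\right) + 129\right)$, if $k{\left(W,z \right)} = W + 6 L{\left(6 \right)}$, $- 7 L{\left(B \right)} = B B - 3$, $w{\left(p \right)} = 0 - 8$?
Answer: $\frac{2025}{7} \approx 289.29$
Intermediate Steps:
$w{\left(p \right)} = -8$ ($w{\left(p \right)} = 0 - 8 = -8$)
$L{\left(B \right)} = \frac{3}{7} - \frac{B^{2}}{7}$ ($L{\left(B \right)} = - \frac{B B - 3}{7} = - \frac{B^{2} - 3}{7} = - \frac{-3 + B^{2}}{7} = \frac{3}{7} - \frac{B^{2}}{7}$)
$k{\left(W,z \right)} = - \frac{198}{7} + W$ ($k{\left(W,z \right)} = W + 6 \left(\frac{3}{7} - \frac{6^{2}}{7}\right) = W + 6 \left(\frac{3}{7} - \frac{36}{7}\right) = W + 6 \left(- \frac{33}{7}\right) = W - \frac{198}{7} = - \frac{198}{7} + W$)
$k{\left(9,-7 \right)} \left(\left(w{\left(10 \right)} - 136\right) + 129\right) = \left(- \frac{198}{7} + 9\right) \left(\left(-8 - 136\right) + 129\right) = - \frac{135 \left(-144 + 129\right)}{7} = \left(- \frac{135}{7}\right) \left(-15\right) = \frac{2025}{7}$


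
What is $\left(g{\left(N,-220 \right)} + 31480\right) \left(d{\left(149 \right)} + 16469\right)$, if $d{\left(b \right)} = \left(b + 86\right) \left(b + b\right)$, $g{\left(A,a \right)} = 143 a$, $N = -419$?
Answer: $1729980$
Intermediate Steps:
$d{\left(b \right)} = 2 b \left(86 + b\right)$ ($d{\left(b \right)} = \left(86 + b\right) 2 b = 2 b \left(86 + b\right)$)
$\left(g{\left(N,-220 \right)} + 31480\right) \left(d{\left(149 \right)} + 16469\right) = \left(143 \left(-220\right) + 31480\right) \left(2 \cdot 149 \left(86 + 149\right) + 16469\right) = \left(-31460 + 31480\right) \left(2 \cdot 149 \cdot 235 + 16469\right) = 20 \left(70030 + 16469\right) = 20 \cdot 86499 = 1729980$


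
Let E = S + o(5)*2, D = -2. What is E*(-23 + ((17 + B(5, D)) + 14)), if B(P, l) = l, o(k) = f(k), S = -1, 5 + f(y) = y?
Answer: -6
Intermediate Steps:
f(y) = -5 + y
o(k) = -5 + k
E = -1 (E = -1 + (-5 + 5)*2 = -1 + 0*2 = -1 + 0 = -1)
E*(-23 + ((17 + B(5, D)) + 14)) = -(-23 + ((17 - 2) + 14)) = -(-23 + (15 + 14)) = -(-23 + 29) = -1*6 = -6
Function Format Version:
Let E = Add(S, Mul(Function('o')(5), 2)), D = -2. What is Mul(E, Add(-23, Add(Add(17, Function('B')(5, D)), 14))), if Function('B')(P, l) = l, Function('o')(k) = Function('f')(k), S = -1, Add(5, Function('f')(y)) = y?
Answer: -6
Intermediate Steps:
Function('f')(y) = Add(-5, y)
Function('o')(k) = Add(-5, k)
E = -1 (E = Add(-1, Mul(Add(-5, 5), 2)) = Add(-1, Mul(0, 2)) = Add(-1, 0) = -1)
Mul(E, Add(-23, Add(Add(17, Function('B')(5, D)), 14))) = Mul(-1, Add(-23, Add(Add(17, -2), 14))) = Mul(-1, Add(-23, Add(15, 14))) = Mul(-1, Add(-23, 29)) = Mul(-1, 6) = -6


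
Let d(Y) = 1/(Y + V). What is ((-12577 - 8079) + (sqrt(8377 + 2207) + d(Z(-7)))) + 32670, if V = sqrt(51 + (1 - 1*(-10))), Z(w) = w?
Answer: 156189/13 + 42*sqrt(6) + sqrt(62)/13 ≈ 12118.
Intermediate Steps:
V = sqrt(62) (V = sqrt(51 + (1 + 10)) = sqrt(51 + 11) = sqrt(62) ≈ 7.8740)
d(Y) = 1/(Y + sqrt(62))
((-12577 - 8079) + (sqrt(8377 + 2207) + d(Z(-7)))) + 32670 = ((-12577 - 8079) + (sqrt(8377 + 2207) + 1/(-7 + sqrt(62)))) + 32670 = (-20656 + (sqrt(10584) + 1/(-7 + sqrt(62)))) + 32670 = (-20656 + (42*sqrt(6) + 1/(-7 + sqrt(62)))) + 32670 = (-20656 + (1/(-7 + sqrt(62)) + 42*sqrt(6))) + 32670 = (-20656 + 1/(-7 + sqrt(62)) + 42*sqrt(6)) + 32670 = 12014 + 1/(-7 + sqrt(62)) + 42*sqrt(6)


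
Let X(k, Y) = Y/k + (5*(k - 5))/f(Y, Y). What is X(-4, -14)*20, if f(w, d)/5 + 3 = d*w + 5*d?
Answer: 2810/41 ≈ 68.537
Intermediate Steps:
f(w, d) = -15 + 25*d + 5*d*w (f(w, d) = -15 + 5*(d*w + 5*d) = -15 + 5*(5*d + d*w) = -15 + (25*d + 5*d*w) = -15 + 25*d + 5*d*w)
X(k, Y) = Y/k + (-25 + 5*k)/(-15 + 5*Y² + 25*Y) (X(k, Y) = Y/k + (5*(k - 5))/(-15 + 25*Y + 5*Y*Y) = Y/k + (5*(-5 + k))/(-15 + 25*Y + 5*Y²) = Y/k + (-25 + 5*k)/(-15 + 5*Y² + 25*Y))
X(-4, -14)*20 = ((-14*(-3 + (-14)² + 5*(-14)) - 4*(-5 - 4))/((-4)*(-3 + (-14)² + 5*(-14))))*20 = -(-14*(-3 + 196 - 70) - 4*(-9))/(4*(-3 + 196 - 70))*20 = -¼*(-14*123 + 36)/123*20 = -¼*1/123*(-1722 + 36)*20 = -¼*1/123*(-1686)*20 = (281/82)*20 = 2810/41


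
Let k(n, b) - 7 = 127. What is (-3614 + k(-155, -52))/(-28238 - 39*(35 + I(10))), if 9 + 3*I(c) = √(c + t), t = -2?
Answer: 25652820/217355711 - 22620*√2/217355711 ≈ 0.11788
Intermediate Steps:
I(c) = -3 + √(-2 + c)/3 (I(c) = -3 + √(c - 2)/3 = -3 + √(-2 + c)/3)
k(n, b) = 134 (k(n, b) = 7 + 127 = 134)
(-3614 + k(-155, -52))/(-28238 - 39*(35 + I(10))) = (-3614 + 134)/(-28238 - 39*(35 + (-3 + √(-2 + 10)/3))) = -3480/(-28238 - 39*(35 + (-3 + √8/3))) = -3480/(-28238 - 39*(35 + (-3 + (2*√2)/3))) = -3480/(-28238 - 39*(35 + (-3 + 2*√2/3))) = -3480/(-28238 - 39*(32 + 2*√2/3)) = -3480/(-28238 + (-1248 - 26*√2)) = -3480/(-29486 - 26*√2)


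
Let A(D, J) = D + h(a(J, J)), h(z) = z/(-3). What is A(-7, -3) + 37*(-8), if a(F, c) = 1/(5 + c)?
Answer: -1819/6 ≈ -303.17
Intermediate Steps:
h(z) = -z/3 (h(z) = z*(-1/3) = -z/3)
A(D, J) = D - 1/(3*(5 + J))
A(-7, -3) + 37*(-8) = (-1/3 - 7*(5 - 3))/(5 - 3) + 37*(-8) = (-1/3 - 7*2)/2 - 296 = (-1/3 - 14)/2 - 296 = (1/2)*(-43/3) - 296 = -43/6 - 296 = -1819/6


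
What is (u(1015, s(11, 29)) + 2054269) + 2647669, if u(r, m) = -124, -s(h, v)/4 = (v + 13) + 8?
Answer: 4701814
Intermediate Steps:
s(h, v) = -84 - 4*v (s(h, v) = -4*((v + 13) + 8) = -4*((13 + v) + 8) = -4*(21 + v) = -84 - 4*v)
(u(1015, s(11, 29)) + 2054269) + 2647669 = (-124 + 2054269) + 2647669 = 2054145 + 2647669 = 4701814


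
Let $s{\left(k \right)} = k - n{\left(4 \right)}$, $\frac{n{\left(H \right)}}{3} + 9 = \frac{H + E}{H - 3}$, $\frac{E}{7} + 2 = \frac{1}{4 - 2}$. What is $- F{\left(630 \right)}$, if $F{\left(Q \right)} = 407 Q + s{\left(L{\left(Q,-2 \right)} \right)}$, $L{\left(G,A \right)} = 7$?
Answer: $- \frac{512927}{2} \approx -2.5646 \cdot 10^{5}$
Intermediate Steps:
$E = - \frac{21}{2}$ ($E = -14 + \frac{7}{4 - 2} = -14 + \frac{7}{2} = - \frac{21}{2} \approx -10.5$)
$n{\left(H \right)} = -27 + \frac{3 \left(- \frac{21}{2} + H\right)}{-3 + H}$ ($n{\left(H \right)} = -27 + 3 \frac{H - \frac{21}{2}}{H - 3} = -27 + 3 \frac{- \frac{21}{2} + H}{-3 + H} = -27 + \frac{3 \left(- \frac{21}{2} + H\right)}{-3 + H}$)
$s{\left(k \right)} = \frac{93}{2} + k$ ($s{\left(k \right)} = k - \frac{3 \left(33 - 64\right)}{2 \left(-3 + 4\right)} = k - \frac{3 \left(33 - 64\right)}{2 \cdot 1} = k - \frac{3}{2} \cdot 1 \left(-31\right) = k - - \frac{93}{2} = k + \frac{93}{2} = \frac{93}{2} + k$)
$F{\left(Q \right)} = \frac{107}{2} + 407 Q$ ($F{\left(Q \right)} = 407 Q + \left(\frac{93}{2} + 7\right) = 407 Q + \frac{107}{2} = \frac{107}{2} + 407 Q$)
$- F{\left(630 \right)} = - (\frac{107}{2} + 407 \cdot 630) = - (\frac{107}{2} + 256410) = \left(-1\right) \frac{512927}{2} = - \frac{512927}{2}$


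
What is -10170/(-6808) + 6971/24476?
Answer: 9261859/5207269 ≈ 1.7786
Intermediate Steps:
-10170/(-6808) + 6971/24476 = -10170*(-1/6808) + 6971*(1/24476) = 5085/3404 + 6971/24476 = 9261859/5207269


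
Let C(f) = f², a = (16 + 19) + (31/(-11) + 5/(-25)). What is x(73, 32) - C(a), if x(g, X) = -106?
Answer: -3414731/3025 ≈ -1128.8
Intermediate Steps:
a = 1759/55 (a = 35 + (31*(-1/11) + 5*(-1/25)) = 35 + (-31/11 - ⅕) = 35 - 166/55 = 1759/55 ≈ 31.982)
x(73, 32) - C(a) = -106 - (1759/55)² = -106 - 1*3094081/3025 = -106 - 3094081/3025 = -3414731/3025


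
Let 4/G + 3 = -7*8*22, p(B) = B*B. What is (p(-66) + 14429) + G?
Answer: 23199471/1235 ≈ 18785.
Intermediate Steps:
p(B) = B²
G = -4/1235 (G = 4/(-3 - 7*8*22) = 4/(-3 - 56*22) = 4/(-3 - 1232) = 4/(-1235) = 4*(-1/1235) = -4/1235 ≈ -0.0032389)
(p(-66) + 14429) + G = ((-66)² + 14429) - 4/1235 = (4356 + 14429) - 4/1235 = 18785 - 4/1235 = 23199471/1235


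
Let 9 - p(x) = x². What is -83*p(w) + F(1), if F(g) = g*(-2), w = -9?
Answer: 5974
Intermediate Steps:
p(x) = 9 - x²
F(g) = -2*g
-83*p(w) + F(1) = -83*(9 - 1*(-9)²) - 2*1 = -83*(9 - 1*81) - 2 = -83*(9 - 81) - 2 = -83*(-72) - 2 = 5976 - 2 = 5974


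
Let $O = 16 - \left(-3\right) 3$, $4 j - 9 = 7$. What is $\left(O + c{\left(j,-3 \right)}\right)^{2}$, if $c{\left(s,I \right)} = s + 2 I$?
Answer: $529$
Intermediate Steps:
$j = 4$ ($j = \frac{9}{4} + \frac{1}{4} \cdot 7 = \frac{9}{4} + \frac{7}{4} = 4$)
$O = 25$ ($O = 16 - -9 = 16 + 9 = 25$)
$\left(O + c{\left(j,-3 \right)}\right)^{2} = \left(25 + \left(4 + 2 \left(-3\right)\right)\right)^{2} = \left(25 + \left(4 - 6\right)\right)^{2} = \left(25 - 2\right)^{2} = 23^{2} = 529$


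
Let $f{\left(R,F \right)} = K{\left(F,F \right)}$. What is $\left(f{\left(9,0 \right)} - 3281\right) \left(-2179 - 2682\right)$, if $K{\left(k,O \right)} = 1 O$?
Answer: $15948941$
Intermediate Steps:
$K{\left(k,O \right)} = O$
$f{\left(R,F \right)} = F$
$\left(f{\left(9,0 \right)} - 3281\right) \left(-2179 - 2682\right) = \left(0 - 3281\right) \left(-2179 - 2682\right) = \left(-3281\right) \left(-4861\right) = 15948941$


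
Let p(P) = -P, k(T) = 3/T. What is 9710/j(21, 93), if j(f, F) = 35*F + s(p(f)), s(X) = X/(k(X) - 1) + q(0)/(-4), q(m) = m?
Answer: 77680/26187 ≈ 2.9664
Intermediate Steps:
s(X) = X/(-1 + 3/X) (s(X) = X/(3/X - 1) + 0/(-4) = X/(-1 + 3/X) + 0*(-¼) = X/(-1 + 3/X) + 0 = X/(-1 + 3/X))
j(f, F) = 35*F - f²/(-3 - f) (j(f, F) = 35*F - (-f)²/(-3 - f) = 35*F - f²/(-3 - f))
9710/j(21, 93) = 9710/(((21² + 35*93*(3 + 21))/(3 + 21))) = 9710/(((441 + 35*93*24)/24)) = 9710/(((441 + 78120)/24)) = 9710/(((1/24)*78561)) = 9710/(26187/8) = 9710*(8/26187) = 77680/26187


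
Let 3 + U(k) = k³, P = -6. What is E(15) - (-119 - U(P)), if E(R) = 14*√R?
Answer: -100 + 14*√15 ≈ -45.778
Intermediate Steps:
U(k) = -3 + k³
E(15) - (-119 - U(P)) = 14*√15 - (-119 - (-3 + (-6)³)) = 14*√15 - (-119 - (-3 - 216)) = 14*√15 - (-119 - 1*(-219)) = 14*√15 - (-119 + 219) = 14*√15 - 1*100 = 14*√15 - 100 = -100 + 14*√15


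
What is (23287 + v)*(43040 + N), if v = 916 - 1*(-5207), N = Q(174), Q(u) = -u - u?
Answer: 1255571720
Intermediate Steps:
Q(u) = -2*u
N = -348 (N = -2*174 = -348)
v = 6123 (v = 916 + 5207 = 6123)
(23287 + v)*(43040 + N) = (23287 + 6123)*(43040 - 348) = 29410*42692 = 1255571720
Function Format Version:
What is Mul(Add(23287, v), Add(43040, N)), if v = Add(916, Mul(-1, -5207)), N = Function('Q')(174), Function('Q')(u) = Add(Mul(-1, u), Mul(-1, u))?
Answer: 1255571720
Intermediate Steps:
Function('Q')(u) = Mul(-2, u)
N = -348 (N = Mul(-2, 174) = -348)
v = 6123 (v = Add(916, 5207) = 6123)
Mul(Add(23287, v), Add(43040, N)) = Mul(Add(23287, 6123), Add(43040, -348)) = Mul(29410, 42692) = 1255571720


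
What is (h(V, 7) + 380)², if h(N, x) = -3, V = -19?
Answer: 142129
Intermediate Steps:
(h(V, 7) + 380)² = (-3 + 380)² = 377² = 142129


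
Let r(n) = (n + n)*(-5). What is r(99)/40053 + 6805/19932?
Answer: 84275995/266112132 ≈ 0.31669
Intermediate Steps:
r(n) = -10*n (r(n) = (2*n)*(-5) = -10*n)
r(99)/40053 + 6805/19932 = -10*99/40053 + 6805/19932 = -990*1/40053 + 6805*(1/19932) = -330/13351 + 6805/19932 = 84275995/266112132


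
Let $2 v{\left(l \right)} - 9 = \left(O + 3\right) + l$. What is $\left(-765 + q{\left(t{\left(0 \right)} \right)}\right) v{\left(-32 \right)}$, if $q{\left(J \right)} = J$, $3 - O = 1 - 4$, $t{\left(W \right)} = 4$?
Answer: $5327$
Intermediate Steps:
$O = 6$ ($O = 3 - \left(1 - 4\right) = 3 - -3 = 3 + 3 = 6$)
$v{\left(l \right)} = 9 + \frac{l}{2}$ ($v{\left(l \right)} = \frac{9}{2} + \frac{\left(6 + 3\right) + l}{2} = \frac{9}{2} + \frac{9 + l}{2} = \frac{9}{2} + \left(\frac{9}{2} + \frac{l}{2}\right) = 9 + \frac{l}{2}$)
$\left(-765 + q{\left(t{\left(0 \right)} \right)}\right) v{\left(-32 \right)} = \left(-765 + 4\right) \left(9 + \frac{1}{2} \left(-32\right)\right) = - 761 \left(9 - 16\right) = \left(-761\right) \left(-7\right) = 5327$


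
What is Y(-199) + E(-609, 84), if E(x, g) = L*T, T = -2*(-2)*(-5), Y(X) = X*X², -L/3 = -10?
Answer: -7881199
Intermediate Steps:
L = 30 (L = -3*(-10) = 30)
Y(X) = X³
T = -20 (T = 4*(-5) = -20)
E(x, g) = -600 (E(x, g) = 30*(-20) = -600)
Y(-199) + E(-609, 84) = (-199)³ - 600 = -7880599 - 600 = -7881199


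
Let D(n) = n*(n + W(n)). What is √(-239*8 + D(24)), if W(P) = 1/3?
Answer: 4*I*√83 ≈ 36.442*I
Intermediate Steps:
W(P) = ⅓
D(n) = n*(⅓ + n) (D(n) = n*(n + ⅓) = n*(⅓ + n))
√(-239*8 + D(24)) = √(-239*8 + 24*(⅓ + 24)) = √(-1912 + 24*(73/3)) = √(-1912 + 584) = √(-1328) = 4*I*√83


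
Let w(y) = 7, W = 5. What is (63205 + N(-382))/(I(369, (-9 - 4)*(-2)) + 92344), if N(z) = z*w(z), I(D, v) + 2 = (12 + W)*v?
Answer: 20177/30928 ≈ 0.65239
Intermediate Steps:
I(D, v) = -2 + 17*v (I(D, v) = -2 + (12 + 5)*v = -2 + 17*v)
N(z) = 7*z (N(z) = z*7 = 7*z)
(63205 + N(-382))/(I(369, (-9 - 4)*(-2)) + 92344) = (63205 + 7*(-382))/((-2 + 17*((-9 - 4)*(-2))) + 92344) = (63205 - 2674)/((-2 + 17*(-13*(-2))) + 92344) = 60531/((-2 + 17*26) + 92344) = 60531/((-2 + 442) + 92344) = 60531/(440 + 92344) = 60531/92784 = 60531*(1/92784) = 20177/30928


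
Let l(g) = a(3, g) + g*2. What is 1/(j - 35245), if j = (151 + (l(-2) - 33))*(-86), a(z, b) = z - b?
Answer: -1/45479 ≈ -2.1988e-5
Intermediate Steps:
l(g) = 3 + g (l(g) = (3 - g) + g*2 = (3 - g) + 2*g = 3 + g)
j = -10234 (j = (151 + ((3 - 2) - 33))*(-86) = (151 + (1 - 33))*(-86) = (151 - 32)*(-86) = 119*(-86) = -10234)
1/(j - 35245) = 1/(-10234 - 35245) = 1/(-45479) = -1/45479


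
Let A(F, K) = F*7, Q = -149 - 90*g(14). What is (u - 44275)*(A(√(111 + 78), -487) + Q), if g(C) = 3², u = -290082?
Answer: 320648363 - 7021497*√21 ≈ 2.8847e+8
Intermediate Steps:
g(C) = 9
Q = -959 (Q = -149 - 90*9 = -149 - 810 = -959)
A(F, K) = 7*F
(u - 44275)*(A(√(111 + 78), -487) + Q) = (-290082 - 44275)*(7*√(111 + 78) - 959) = -334357*(7*√189 - 959) = -334357*(7*(3*√21) - 959) = -334357*(21*√21 - 959) = -334357*(-959 + 21*√21) = 320648363 - 7021497*√21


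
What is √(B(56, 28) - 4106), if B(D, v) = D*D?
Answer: I*√970 ≈ 31.145*I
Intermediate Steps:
B(D, v) = D²
√(B(56, 28) - 4106) = √(56² - 4106) = √(3136 - 4106) = √(-970) = I*√970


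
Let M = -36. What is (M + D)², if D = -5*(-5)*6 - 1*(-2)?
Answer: 13456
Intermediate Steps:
D = 152 (D = 25*6 + 2 = 150 + 2 = 152)
(M + D)² = (-36 + 152)² = 116² = 13456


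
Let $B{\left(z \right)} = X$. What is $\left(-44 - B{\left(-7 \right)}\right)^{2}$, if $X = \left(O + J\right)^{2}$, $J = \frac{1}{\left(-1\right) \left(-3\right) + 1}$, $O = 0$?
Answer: $\frac{497025}{256} \approx 1941.5$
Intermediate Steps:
$J = \frac{1}{4}$ ($J = \frac{1}{3 + 1} = \frac{1}{4} \approx 0.25$)
$X = \frac{1}{16}$ ($X = \left(0 + \frac{1}{4}\right)^{2} = \left(\frac{1}{4}\right)^{2} = \frac{1}{16} \approx 0.0625$)
$B{\left(z \right)} = \frac{1}{16}$
$\left(-44 - B{\left(-7 \right)}\right)^{2} = \left(-44 - \frac{1}{16}\right)^{2} = \left(- \frac{705}{16}\right)^{2} = \frac{497025}{256}$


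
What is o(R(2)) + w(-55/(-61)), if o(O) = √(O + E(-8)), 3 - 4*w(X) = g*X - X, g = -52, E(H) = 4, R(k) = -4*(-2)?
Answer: 1549/122 + 2*√3 ≈ 16.161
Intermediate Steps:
R(k) = 8
w(X) = ¾ + 53*X/4 (w(X) = ¾ - (-52*X - X)/4 = ¾ - (-53)*X/4 = ¾ + 53*X/4)
o(O) = √(4 + O) (o(O) = √(O + 4) = √(4 + O))
o(R(2)) + w(-55/(-61)) = √(4 + 8) + (¾ + 53*(-55/(-61))/4) = √12 + (¾ + 53*(-55*(-1/61))/4) = 2*√3 + (¾ + (53/4)*(55/61)) = 2*√3 + (¾ + 2915/244) = 2*√3 + 1549/122 = 1549/122 + 2*√3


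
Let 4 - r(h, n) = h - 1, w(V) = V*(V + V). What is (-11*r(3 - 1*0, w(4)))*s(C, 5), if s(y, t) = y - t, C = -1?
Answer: 132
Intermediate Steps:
w(V) = 2*V² (w(V) = V*(2*V) = 2*V²)
r(h, n) = 5 - h (r(h, n) = 4 - (h - 1) = 4 - (-1 + h) = 4 + (1 - h) = 5 - h)
(-11*r(3 - 1*0, w(4)))*s(C, 5) = (-11*(5 - (3 - 1*0)))*(-1 - 1*5) = (-11*(5 - (3 + 0)))*(-1 - 5) = -11*(5 - 1*3)*(-6) = -11*(5 - 3)*(-6) = -11*2*(-6) = -22*(-6) = 132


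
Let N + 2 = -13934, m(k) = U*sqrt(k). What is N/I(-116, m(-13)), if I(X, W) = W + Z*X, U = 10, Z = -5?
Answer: -404144/16885 + 6968*I*sqrt(13)/16885 ≈ -23.935 + 1.4879*I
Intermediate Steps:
m(k) = 10*sqrt(k)
I(X, W) = W - 5*X
N = -13936 (N = -2 - 13934 = -13936)
N/I(-116, m(-13)) = -13936/(10*sqrt(-13) - 5*(-116)) = -13936/(10*(I*sqrt(13)) + 580) = -13936/(10*I*sqrt(13) + 580) = -13936/(580 + 10*I*sqrt(13))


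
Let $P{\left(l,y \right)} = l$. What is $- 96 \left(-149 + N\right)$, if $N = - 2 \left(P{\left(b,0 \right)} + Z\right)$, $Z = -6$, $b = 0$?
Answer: $13152$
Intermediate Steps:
$N = 12$ ($N = - 2 \left(0 - 6\right) = \left(-2\right) \left(-6\right) = 12$)
$- 96 \left(-149 + N\right) = - 96 \left(-149 + 12\right) = \left(-96\right) \left(-137\right) = 13152$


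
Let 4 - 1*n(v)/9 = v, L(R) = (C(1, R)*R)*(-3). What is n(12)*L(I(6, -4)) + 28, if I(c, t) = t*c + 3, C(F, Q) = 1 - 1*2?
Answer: 4564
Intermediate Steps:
C(F, Q) = -1 (C(F, Q) = 1 - 2 = -1)
I(c, t) = 3 + c*t (I(c, t) = c*t + 3 = 3 + c*t)
L(R) = 3*R (L(R) = -R*(-3) = 3*R)
n(v) = 36 - 9*v
n(12)*L(I(6, -4)) + 28 = (36 - 9*12)*(3*(3 + 6*(-4))) + 28 = (36 - 108)*(3*(3 - 24)) + 28 = -216*(-21) + 28 = -72*(-63) + 28 = 4536 + 28 = 4564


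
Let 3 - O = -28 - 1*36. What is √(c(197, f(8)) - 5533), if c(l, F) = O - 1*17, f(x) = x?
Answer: I*√5483 ≈ 74.047*I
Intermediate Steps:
O = 67 (O = 3 - (-28 - 1*36) = 3 - (-28 - 36) = 3 - 1*(-64) = 3 + 64 = 67)
c(l, F) = 50 (c(l, F) = 67 - 1*17 = 67 - 17 = 50)
√(c(197, f(8)) - 5533) = √(50 - 5533) = √(-5483) = I*√5483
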